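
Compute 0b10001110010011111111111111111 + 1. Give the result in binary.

The trailing 17 digits are 1 (max in base 2), so adding 1 cascades: they roll to 0 and the next digit up increments.

0b10001110010100000000000000000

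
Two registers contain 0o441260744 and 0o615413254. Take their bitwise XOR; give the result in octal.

XOR each oct digit independently (no carries):
  4^6=2, 4^1=5, 1^5=4, 2^4=6, 6^1=7, 0^3=3, 7^2=5, 4^5=1, 4^4=0

0o254673510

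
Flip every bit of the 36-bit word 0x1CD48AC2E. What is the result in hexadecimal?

0xE32B753D1

Each hex digit d becomes F−d:
  1→E, C→3, D→2, 4→B, 8→7, A→5, C→3, 2→D, E→1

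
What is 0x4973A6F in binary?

0b100100101110011101001101111

Expand each hex digit to 4 bits: 4=0100 9=1001 7=0111 3=0011 A=1010 6=0110 F=1111.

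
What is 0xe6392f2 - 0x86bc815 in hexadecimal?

0x5f7cadd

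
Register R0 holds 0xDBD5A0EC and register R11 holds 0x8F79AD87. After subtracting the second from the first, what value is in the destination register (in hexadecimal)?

Subtract column by column in base 16:
  C-7 → 5
  E-8 → 6
  0-D → 3 (borrow)
  A-A-1 → F (borrow)
  5-9-1 → B (borrow)
  D-7-1 → 5
  B-F → C (borrow)
  D-8-1 → 4

0x4C5BF365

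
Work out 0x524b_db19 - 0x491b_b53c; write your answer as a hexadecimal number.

0x93025dd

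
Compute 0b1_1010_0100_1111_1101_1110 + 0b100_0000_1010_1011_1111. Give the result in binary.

Add column by column in base 2, right to left:
  0+1 = 1
  1+1 = 0 carry 1
  1+1+1 = 1 carry 1
  1+1+1 = 1 carry 1
  1+1+1 = 1 carry 1
  0+1+1 = 0 carry 1
  1+0+1 = 0 carry 1
  1+1+1 = 1 carry 1
  1+0+1 = 0 carry 1
  1+1+1 = 1 carry 1
  1+0+1 = 0 carry 1
  1+1+1 = 1 carry 1
  0+0+1 = 1
  0+0 = 0
  1+0 = 1
  0+0 = 0
  0+0 = 0
  1+0 = 1
  0+1 = 1
  1+0 = 1
  1+0 = 1

0b111100101101010011101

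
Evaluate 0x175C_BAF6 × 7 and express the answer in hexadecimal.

Multiply each base-16 digit by 7, carrying:
  6×7 = 42 → write A carry 2
  F×7+2 = 107 → write B carry 6
  A×7+6 = 76 → write C carry 4
  B×7+4 = 81 → write 1 carry 5
  C×7+5 = 89 → write 9 carry 5
  5×7+5 = 40 → write 8 carry 2
  7×7+2 = 51 → write 3 carry 3
  1×7+3 = 10 → write A

0xA3891CBA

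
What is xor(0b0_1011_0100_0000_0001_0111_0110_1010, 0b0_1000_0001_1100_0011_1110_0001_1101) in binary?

0b00011010111000010100101110111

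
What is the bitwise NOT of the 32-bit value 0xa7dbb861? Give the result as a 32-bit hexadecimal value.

Each hex digit d becomes f−d:
  a→5, 7→8, d→2, b→4, b→4, 8→7, 6→9, 1→e

0x5824479e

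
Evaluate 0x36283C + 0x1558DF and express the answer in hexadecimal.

Add column by column in base 16, right to left:
  C+F = B carry 1
  3+D+1 = 1 carry 1
  8+8+1 = 1 carry 1
  2+5+1 = 8
  6+5 = B
  3+1 = 4

0x4B811B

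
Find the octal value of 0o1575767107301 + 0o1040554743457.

Add column by column in base 8, right to left:
  1+7 = 0 carry 1
  0+5+1 = 6
  3+4 = 7
  7+3 = 2 carry 1
  0+4+1 = 5
  1+7 = 0 carry 1
  7+4+1 = 4 carry 1
  6+5+1 = 4 carry 1
  7+5+1 = 5 carry 1
  5+0+1 = 6
  7+4 = 3 carry 1
  5+0+1 = 6
  1+1 = 2

0o2636544052760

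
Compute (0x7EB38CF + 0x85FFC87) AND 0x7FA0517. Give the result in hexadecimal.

0x4A0516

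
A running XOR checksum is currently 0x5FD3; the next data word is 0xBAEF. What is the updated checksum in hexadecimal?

0xE53C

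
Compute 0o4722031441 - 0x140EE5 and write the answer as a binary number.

0b100111001101000010010000111100

0o4722031441 = 0b100111010010000011001100100001 in binary.
0x140EE5 = 0b101000000111011100101 in binary.
Subtract column by column in base 2:
  1-1 → 0
  0-0 → 0
  0-1 → 1 (borrow)
  0-0-1 → 1 (borrow)
  0-0-1 → 1 (borrow)
  1-1-1 → 1 (borrow)
  0-1-1 → 0 (borrow)
  0-1-1 → 0 (borrow)
  1-0-1 → 0
  1-1 → 0
  0-1 → 1 (borrow)
  0-1-1 → 0 (borrow)
  1-0-1 → 0
  1-0 → 1
  0-0 → 0
  0-0 → 0
  0-0 → 0
  0-0 → 0
  0-1 → 1 (borrow)
  1-0-1 → 0
  0-1 → 1 (borrow)
  0-0-1 → 1 (borrow)
  1-0-1 → 0
  0-0 → 0
  1-0 → 1
  1-0 → 1
  1-0 → 1
  0-0 → 0
  0-0 → 0
  1-0 → 1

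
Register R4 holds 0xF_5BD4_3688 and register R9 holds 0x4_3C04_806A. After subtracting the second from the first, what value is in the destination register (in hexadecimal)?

0xB1FCFB61E

Subtract column by column in base 16:
  8-A → E (borrow)
  8-6-1 → 1
  6-0 → 6
  3-8 → B (borrow)
  4-4-1 → F (borrow)
  D-0-1 → C
  B-C → F (borrow)
  5-3-1 → 1
  F-4 → B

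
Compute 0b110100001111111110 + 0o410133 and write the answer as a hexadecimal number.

0x55459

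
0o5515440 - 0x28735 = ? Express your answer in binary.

0o5515440 = 0b101101001101100100000 in binary.
0x28735 = 0b101000011100110101 in binary.
Subtract column by column in base 2:
  0-1 → 1 (borrow)
  0-0-1 → 1 (borrow)
  0-1-1 → 0 (borrow)
  0-0-1 → 1 (borrow)
  0-1-1 → 0 (borrow)
  1-1-1 → 1 (borrow)
  0-0-1 → 1 (borrow)
  0-0-1 → 1 (borrow)
  1-1-1 → 1 (borrow)
  1-1-1 → 1 (borrow)
  0-1-1 → 0 (borrow)
  1-0-1 → 0
  1-0 → 1
  0-0 → 0
  0-0 → 0
  1-1 → 0
  0-0 → 0
  1-1 → 0
  1-0 → 1
  0-0 → 0
  1-0 → 1

0b101000001001111101011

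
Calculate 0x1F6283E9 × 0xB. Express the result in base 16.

0x1593BAB03

Multiply each base-16 digit by 11, carrying:
  9×11 = 99 → write 3 carry 6
  E×11+6 = 160 → write 0 carry 10
  3×11+10 = 43 → write B carry 2
  8×11+2 = 90 → write A carry 5
  2×11+5 = 27 → write B carry 1
  6×11+1 = 67 → write 3 carry 4
  F×11+4 = 169 → write 9 carry 10
  1×11+10 = 21 → write 5 carry 1
  remaining carry: 1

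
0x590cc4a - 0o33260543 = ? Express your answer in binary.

0b101001000110110101011100111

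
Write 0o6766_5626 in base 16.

0xdf6b96

Each octal digit is 3 bits: 6=110 7=111 6=110 6=110 5=101 6=110 2=010 6=110.
Group the bits into nibbles: 1101 1111 0110 1011 1001 0110 → df6b96.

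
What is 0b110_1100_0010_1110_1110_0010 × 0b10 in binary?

0b110110000101110111000100

Multiply each base-2 digit by 2, carrying:
  0×2 = 0 → write 0
  1×2 = 2 → write 0 carry 1
  0×2+1 = 1 → write 1
  0×2 = 0 → write 0
  0×2 = 0 → write 0
  1×2 = 2 → write 0 carry 1
  1×2+1 = 3 → write 1 carry 1
  1×2+1 = 3 → write 1 carry 1
  0×2+1 = 1 → write 1
  1×2 = 2 → write 0 carry 1
  1×2+1 = 3 → write 1 carry 1
  1×2+1 = 3 → write 1 carry 1
  0×2+1 = 1 → write 1
  1×2 = 2 → write 0 carry 1
  0×2+1 = 1 → write 1
  0×2 = 0 → write 0
  0×2 = 0 → write 0
  0×2 = 0 → write 0
  1×2 = 2 → write 0 carry 1
  1×2+1 = 3 → write 1 carry 1
  0×2+1 = 1 → write 1
  1×2 = 2 → write 0 carry 1
  1×2+1 = 3 → write 1 carry 1
  remaining carry: 1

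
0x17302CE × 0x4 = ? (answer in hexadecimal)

0x5CC0B38

Multiply each base-16 digit by 4, carrying:
  E×4 = 56 → write 8 carry 3
  C×4+3 = 51 → write 3 carry 3
  2×4+3 = 11 → write B
  0×4 = 0 → write 0
  3×4 = 12 → write C
  7×4 = 28 → write C carry 1
  1×4+1 = 5 → write 5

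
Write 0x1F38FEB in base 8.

0o174707753

Expand each hex digit to 4 bits: 1=0001 F=1111 3=0011 8=1000 F=1111 E=1110 B=1011.
Group the bits in threes: 001 111 100 111 000 111 111 101 011 → 174707753.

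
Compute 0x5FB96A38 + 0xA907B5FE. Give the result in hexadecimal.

0x108C12036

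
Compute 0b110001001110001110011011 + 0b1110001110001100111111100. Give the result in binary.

Add column by column in base 2, right to left:
  1+0 = 1
  1+0 = 1
  0+1 = 1
  1+1 = 0 carry 1
  1+1+1 = 1 carry 1
  0+1+1 = 0 carry 1
  0+1+1 = 0 carry 1
  1+1+1 = 1 carry 1
  1+1+1 = 1 carry 1
  1+0+1 = 0 carry 1
  0+0+1 = 1
  0+1 = 1
  0+1 = 1
  1+0 = 1
  1+0 = 1
  1+0 = 1
  0+1 = 1
  0+1 = 1
  1+1 = 0 carry 1
  0+0+1 = 1
  0+0 = 0
  0+0 = 0
  1+1 = 0 carry 1
  1+1+1 = 1 carry 1
  0+1+1 = 0 carry 1
  final carry 1

0b10100010111111110110010111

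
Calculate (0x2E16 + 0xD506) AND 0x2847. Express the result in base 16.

0x4

Add column by column in base 16, right to left:
  6+6 = C
  1+0 = 1
  E+5 = 3 carry 1
  2+D+1 = 0 carry 1
  final carry 1
Sum = 0x1031C; now AND with 0x2847:
  1&0=0, 0&2=0, 3&8=0, 1&4=0, C&7=4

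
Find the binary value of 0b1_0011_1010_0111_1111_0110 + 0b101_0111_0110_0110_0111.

0b110010001111001011101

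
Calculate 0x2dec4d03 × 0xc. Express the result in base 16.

0x227139c24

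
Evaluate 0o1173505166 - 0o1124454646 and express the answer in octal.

Subtract column by column in base 8:
  6-6 → 0
  6-4 → 2
  1-6 → 3 (borrow)
  5-4-1 → 0
  0-5 → 3 (borrow)
  5-4-1 → 0
  3-4 → 7 (borrow)
  7-2-1 → 4
  1-1 → 0
  1-1 → 0

0o47030320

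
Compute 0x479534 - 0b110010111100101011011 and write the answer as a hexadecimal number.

0b110010111100101011011 = 0x19795B in hexadecimal.
Subtract column by column in base 16:
  4-B → 9 (borrow)
  3-5-1 → D (borrow)
  5-9-1 → B (borrow)
  9-7-1 → 1
  7-9 → E (borrow)
  4-1-1 → 2

0x2E1BD9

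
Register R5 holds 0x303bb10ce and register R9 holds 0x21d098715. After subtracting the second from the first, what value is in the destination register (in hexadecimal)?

0xe6b189b9

Subtract column by column in base 16:
  e-5 → 9
  c-1 → b
  0-7 → 9 (borrow)
  1-8-1 → 8 (borrow)
  b-9-1 → 1
  b-0 → b
  3-d → 6 (borrow)
  0-1-1 → e (borrow)
  3-2-1 → 0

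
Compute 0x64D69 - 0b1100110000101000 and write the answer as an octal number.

0o1300501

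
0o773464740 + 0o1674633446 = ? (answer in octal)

0o2670320406

Add column by column in base 8, right to left:
  0+6 = 6
  4+4 = 0 carry 1
  7+4+1 = 4 carry 1
  4+3+1 = 0 carry 1
  6+3+1 = 2 carry 1
  4+6+1 = 3 carry 1
  3+4+1 = 0 carry 1
  7+7+1 = 7 carry 1
  7+6+1 = 6 carry 1
  0+1+1 = 2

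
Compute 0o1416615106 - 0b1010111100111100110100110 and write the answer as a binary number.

0o1416615106 = 0b1100001110110001101001000110 in binary.
Subtract column by column in base 2:
  0-0 → 0
  1-1 → 0
  1-1 → 0
  0-0 → 0
  0-0 → 0
  0-1 → 1 (borrow)
  1-0-1 → 0
  0-1 → 1 (borrow)
  0-1-1 → 0 (borrow)
  1-0-1 → 0
  0-0 → 0
  1-1 → 0
  1-1 → 0
  0-1 → 1 (borrow)
  0-1-1 → 0 (borrow)
  0-0-1 → 1 (borrow)
  1-0-1 → 0
  1-1 → 0
  0-1 → 1 (borrow)
  1-1-1 → 1 (borrow)
  1-1-1 → 1 (borrow)
  1-0-1 → 0
  0-1 → 1 (borrow)
  0-0-1 → 1 (borrow)
  0-1-1 → 0 (borrow)
  0-0-1 → 1 (borrow)
  1-0-1 → 0
  1-0 → 1

0b1010110111001010000010100000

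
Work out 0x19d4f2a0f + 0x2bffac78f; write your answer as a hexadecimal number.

0x45d49f19e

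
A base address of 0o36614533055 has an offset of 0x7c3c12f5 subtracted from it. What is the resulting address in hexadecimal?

0o36614533055 = 0xf632b62d in hexadecimal.
Subtract column by column in base 16:
  d-5 → 8
  2-f → 3 (borrow)
  6-2-1 → 3
  b-1 → a
  2-c → 6 (borrow)
  3-3-1 → f (borrow)
  6-c-1 → 9 (borrow)
  f-7-1 → 7

0x79f6a338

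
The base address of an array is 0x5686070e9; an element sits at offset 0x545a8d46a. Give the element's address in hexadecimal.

Add column by column in base 16, right to left:
  9+a = 3 carry 1
  e+6+1 = 5 carry 1
  0+4+1 = 5
  7+d = 4 carry 1
  0+8+1 = 9
  6+a = 0 carry 1
  8+5+1 = e
  6+4 = a
  5+5 = a

0xaae094553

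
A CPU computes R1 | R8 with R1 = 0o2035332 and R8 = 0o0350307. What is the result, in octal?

0o2375337

OR each oct digit independently (no carries):
  2|0=2, 0|3=3, 3|5=7, 5|0=5, 3|3=3, 3|0=3, 2|7=7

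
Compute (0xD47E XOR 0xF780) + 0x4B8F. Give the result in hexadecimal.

0x6F8D

First 0xD47E XOR 0xF780 = 0x23FE.
Add column by column in base 16, right to left:
  E+F = D carry 1
  F+8+1 = 8 carry 1
  3+B+1 = F
  2+4 = 6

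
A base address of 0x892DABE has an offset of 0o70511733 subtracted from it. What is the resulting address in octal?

0o754043343

0x892DABE = 0o1044555276 in octal.
Subtract column by column in base 8:
  6-3 → 3
  7-3 → 4
  2-7 → 3 (borrow)
  5-1-1 → 3
  5-1 → 4
  5-5 → 0
  4-0 → 4
  4-7 → 5 (borrow)
  0-0-1 → 7 (borrow)
  1-0-1 → 0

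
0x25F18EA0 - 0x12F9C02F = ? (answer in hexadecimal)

0x12F7CE71

Subtract column by column in base 16:
  0-F → 1 (borrow)
  A-2-1 → 7
  E-0 → E
  8-C → C (borrow)
  1-9-1 → 7 (borrow)
  F-F-1 → F (borrow)
  5-2-1 → 2
  2-1 → 1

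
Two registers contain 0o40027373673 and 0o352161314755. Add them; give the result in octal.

Add column by column in base 8, right to left:
  3+5 = 0 carry 1
  7+5+1 = 5 carry 1
  6+7+1 = 6 carry 1
  3+4+1 = 0 carry 1
  7+1+1 = 1 carry 1
  3+3+1 = 7
  7+1 = 0 carry 1
  2+6+1 = 1 carry 1
  0+1+1 = 2
  0+2 = 2
  4+5 = 1 carry 1
  0+3+1 = 4

0o412210710650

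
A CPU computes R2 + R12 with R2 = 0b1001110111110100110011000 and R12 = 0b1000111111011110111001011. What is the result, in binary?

0b10010110111010011101100011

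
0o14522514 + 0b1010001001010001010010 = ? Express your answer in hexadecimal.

0x5b399e

0o14522514 = 0x32a54c in hexadecimal.
0b1010001001010001010010 = 0x289452 in hexadecimal.
Add column by column in base 16, right to left:
  c+2 = e
  4+5 = 9
  5+4 = 9
  a+9 = 3 carry 1
  2+8+1 = b
  3+2 = 5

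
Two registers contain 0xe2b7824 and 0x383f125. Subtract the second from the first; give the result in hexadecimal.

0xaa786ff

Subtract column by column in base 16:
  4-5 → f (borrow)
  2-2-1 → f (borrow)
  8-1-1 → 6
  7-f → 8 (borrow)
  b-3-1 → 7
  2-8 → a (borrow)
  e-3-1 → a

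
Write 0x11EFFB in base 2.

Expand each hex digit to 4 bits: 1=0001 1=0001 E=1110 F=1111 F=1111 B=1011.

0b100011110111111111011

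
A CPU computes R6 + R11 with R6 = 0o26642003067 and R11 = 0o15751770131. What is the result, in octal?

0o44613773220

Add column by column in base 8, right to left:
  7+1 = 0 carry 1
  6+3+1 = 2 carry 1
  0+1+1 = 2
  3+0 = 3
  0+7 = 7
  0+7 = 7
  2+1 = 3
  4+5 = 1 carry 1
  6+7+1 = 6 carry 1
  6+5+1 = 4 carry 1
  2+1+1 = 4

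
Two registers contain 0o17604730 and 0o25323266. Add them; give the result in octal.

0o45130216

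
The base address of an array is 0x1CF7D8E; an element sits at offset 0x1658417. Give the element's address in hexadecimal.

0x33501A5

Add column by column in base 16, right to left:
  E+7 = 5 carry 1
  8+1+1 = A
  D+4 = 1 carry 1
  7+8+1 = 0 carry 1
  F+5+1 = 5 carry 1
  C+6+1 = 3 carry 1
  1+1+1 = 3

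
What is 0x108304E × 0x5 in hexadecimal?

0x528F186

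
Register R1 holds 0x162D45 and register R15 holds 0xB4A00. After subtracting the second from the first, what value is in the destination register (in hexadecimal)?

Subtract column by column in base 16:
  5-0 → 5
  4-0 → 4
  D-A → 3
  2-4 → E (borrow)
  6-B-1 → A (borrow)
  1-0-1 → 0

0xAE345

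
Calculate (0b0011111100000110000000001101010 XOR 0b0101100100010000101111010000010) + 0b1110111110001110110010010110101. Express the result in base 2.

First 0b0011111100000110000000001101010 XOR 0b0101100100010000101111010000010 = 0b0110011000010110101111011101000.
Add column by column in base 2, right to left:
  0+1 = 1
  0+0 = 0
  0+1 = 1
  1+0 = 1
  0+1 = 1
  1+1 = 0 carry 1
  1+0+1 = 0 carry 1
  1+1+1 = 1 carry 1
  0+0+1 = 1
  1+0 = 1
  1+1 = 0 carry 1
  1+0+1 = 0 carry 1
  1+0+1 = 0 carry 1
  0+1+1 = 0 carry 1
  1+1+1 = 1 carry 1
  0+0+1 = 1
  1+1 = 0 carry 1
  1+1+1 = 1 carry 1
  0+1+1 = 0 carry 1
  1+0+1 = 0 carry 1
  0+0+1 = 1
  0+0 = 0
  0+1 = 1
  0+1 = 1
  1+1 = 0 carry 1
  1+1+1 = 1 carry 1
  0+1+1 = 0 carry 1
  0+0+1 = 1
  1+1 = 0 carry 1
  1+1+1 = 1 carry 1
  0+1+1 = 0 carry 1
  final carry 1

0b10101010110100101100001110011101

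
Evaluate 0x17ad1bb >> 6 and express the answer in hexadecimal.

6 bits is not a whole number of base-16 digits; in binary: 1011110101101000110111011 >> 6 = 1011110101101000110.

0x5eb46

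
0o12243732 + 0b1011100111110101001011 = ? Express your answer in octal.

0o25742445

0b1011100111110101001011 = 0o13476513 in octal.
Add column by column in base 8, right to left:
  2+3 = 5
  3+1 = 4
  7+5 = 4 carry 1
  3+6+1 = 2 carry 1
  4+7+1 = 4 carry 1
  2+4+1 = 7
  2+3 = 5
  1+1 = 2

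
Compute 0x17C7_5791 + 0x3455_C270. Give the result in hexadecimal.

Add column by column in base 16, right to left:
  1+0 = 1
  9+7 = 0 carry 1
  7+2+1 = A
  5+C = 1 carry 1
  7+5+1 = D
  C+5 = 1 carry 1
  7+4+1 = C
  1+3 = 4

0x4C1D1A01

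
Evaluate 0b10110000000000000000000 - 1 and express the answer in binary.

The trailing 19 digits are 0, so subtracting 1 borrows through: they become 1 and the next digit up decrements.

0b10101111111111111111111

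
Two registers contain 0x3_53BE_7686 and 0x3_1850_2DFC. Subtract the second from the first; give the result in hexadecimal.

0x3B6E488A

Subtract column by column in base 16:
  6-C → A (borrow)
  8-F-1 → 8 (borrow)
  6-D-1 → 8 (borrow)
  7-2-1 → 4
  E-0 → E
  B-5 → 6
  3-8 → B (borrow)
  5-1-1 → 3
  3-3 → 0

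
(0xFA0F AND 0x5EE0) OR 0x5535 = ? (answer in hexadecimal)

0x5F35

0xFA0F AND 0x5EE0 = 0x5A00.
Then OR with 0x5535.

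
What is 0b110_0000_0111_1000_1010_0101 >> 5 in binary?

Right shift by 5: drop the 5 least-significant bits.

0b110000001111000101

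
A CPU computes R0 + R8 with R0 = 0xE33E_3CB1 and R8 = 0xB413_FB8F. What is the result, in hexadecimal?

0x197523840

Add column by column in base 16, right to left:
  1+F = 0 carry 1
  B+8+1 = 4 carry 1
  C+B+1 = 8 carry 1
  3+F+1 = 3 carry 1
  E+3+1 = 2 carry 1
  3+1+1 = 5
  3+4 = 7
  E+B = 9 carry 1
  final carry 1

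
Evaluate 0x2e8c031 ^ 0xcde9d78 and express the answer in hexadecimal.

0xe365d49

XOR each hex digit independently (no carries):
  2^c=e, e^d=3, 8^e=6, c^9=5, 0^d=d, 3^7=4, 1^8=9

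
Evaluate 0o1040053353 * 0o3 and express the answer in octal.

Multiply each base-8 digit by 3, carrying:
  3×3 = 9 → write 1 carry 1
  5×3+1 = 16 → write 0 carry 2
  3×3+2 = 11 → write 3 carry 1
  3×3+1 = 10 → write 2 carry 1
  5×3+1 = 16 → write 0 carry 2
  0×3+2 = 2 → write 2
  0×3 = 0 → write 0
  4×3 = 12 → write 4 carry 1
  0×3+1 = 1 → write 1
  1×3 = 3 → write 3

0o3140202301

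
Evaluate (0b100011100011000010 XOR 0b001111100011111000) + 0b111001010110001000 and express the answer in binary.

0b1100101010111000010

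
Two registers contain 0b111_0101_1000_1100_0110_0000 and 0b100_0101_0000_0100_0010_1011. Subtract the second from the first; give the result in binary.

0b1100001000100000110101

Subtract column by column in base 2:
  0-1 → 1 (borrow)
  0-1-1 → 0 (borrow)
  0-0-1 → 1 (borrow)
  0-1-1 → 0 (borrow)
  0-0-1 → 1 (borrow)
  1-1-1 → 1 (borrow)
  1-0-1 → 0
  0-0 → 0
  0-0 → 0
  0-0 → 0
  1-1 → 0
  1-0 → 1
  0-0 → 0
  0-0 → 0
  0-0 → 0
  1-0 → 1
  1-1 → 0
  0-0 → 0
  1-1 → 0
  0-0 → 0
  1-0 → 1
  1-0 → 1
  1-1 → 0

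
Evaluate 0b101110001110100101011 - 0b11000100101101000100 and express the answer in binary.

Subtract column by column in base 2:
  1-0 → 1
  1-0 → 1
  0-1 → 1 (borrow)
  1-0-1 → 0
  0-0 → 0
  1-0 → 1
  0-1 → 1 (borrow)
  0-0-1 → 1 (borrow)
  1-1-1 → 1 (borrow)
  0-1-1 → 0 (borrow)
  1-0-1 → 0
  1-1 → 0
  1-0 → 1
  0-0 → 0
  0-1 → 1 (borrow)
  0-0-1 → 1 (borrow)
  1-0-1 → 0
  1-0 → 1
  1-1 → 0
  0-1 → 1 (borrow)
  1-0-1 → 0

0b10101101000111100111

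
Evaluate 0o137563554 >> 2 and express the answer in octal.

0o27734733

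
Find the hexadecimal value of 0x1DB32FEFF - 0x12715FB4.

Subtract column by column in base 16:
  F-4 → B
  F-B → 4
  E-F → F (borrow)
  F-5-1 → 9
  2-1 → 1
  3-7 → C (borrow)
  B-2-1 → 8
  D-1 → C
  1-0 → 1

0x1C8C19F4B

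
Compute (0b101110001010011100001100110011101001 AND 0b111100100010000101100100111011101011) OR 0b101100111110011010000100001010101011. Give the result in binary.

0b101100111110011110000100111011101011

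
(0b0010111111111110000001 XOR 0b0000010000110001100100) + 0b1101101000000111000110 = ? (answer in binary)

0b10000010111010110101011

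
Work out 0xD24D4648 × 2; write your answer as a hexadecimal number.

0x1A49A8C90

Multiply each base-16 digit by 2, carrying:
  8×2 = 16 → write 0 carry 1
  4×2+1 = 9 → write 9
  6×2 = 12 → write C
  4×2 = 8 → write 8
  D×2 = 26 → write A carry 1
  4×2+1 = 9 → write 9
  2×2 = 4 → write 4
  D×2 = 26 → write A carry 1
  remaining carry: 1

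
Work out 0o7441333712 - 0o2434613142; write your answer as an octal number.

0o5004520550

Subtract column by column in base 8:
  2-2 → 0
  1-4 → 5 (borrow)
  7-1-1 → 5
  3-3 → 0
  3-1 → 2
  3-6 → 5 (borrow)
  1-4-1 → 4 (borrow)
  4-3-1 → 0
  4-4 → 0
  7-2 → 5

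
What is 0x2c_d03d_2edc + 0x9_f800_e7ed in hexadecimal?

Add column by column in base 16, right to left:
  c+d = 9 carry 1
  d+e+1 = c carry 1
  e+7+1 = 6 carry 1
  2+e+1 = 1 carry 1
  d+0+1 = e
  3+0 = 3
  0+8 = 8
  d+f = c carry 1
  c+9+1 = 6 carry 1
  2+0+1 = 3

0x36c83e16c9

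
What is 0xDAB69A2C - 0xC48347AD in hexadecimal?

0x1633527F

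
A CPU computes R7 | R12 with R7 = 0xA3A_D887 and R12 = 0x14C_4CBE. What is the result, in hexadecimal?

0xB7EDCBF

OR each hex digit independently (no carries):
  A|1=B, 3|4=7, A|C=E, D|4=D, 8|C=C, 8|B=B, 7|E=F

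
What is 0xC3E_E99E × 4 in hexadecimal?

Multiply each base-16 digit by 4, carrying:
  E×4 = 56 → write 8 carry 3
  9×4+3 = 39 → write 7 carry 2
  9×4+2 = 38 → write 6 carry 2
  E×4+2 = 58 → write A carry 3
  E×4+3 = 59 → write B carry 3
  3×4+3 = 15 → write F
  C×4 = 48 → write 0 carry 3
  remaining carry: 3

0x30FBA678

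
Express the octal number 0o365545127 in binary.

Each octal digit is 3 bits: 3=011 6=110 5=101 5=101 4=100 5=101 1=001 2=010 7=111.

0b11110101101100101001010111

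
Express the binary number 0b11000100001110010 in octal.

Group the bits in threes: 011 000 100 001 110 010 → 304162.

0o304162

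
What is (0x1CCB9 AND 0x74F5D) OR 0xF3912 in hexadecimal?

0xF7D1B

0x1CCB9 AND 0x74F5D = 0x14C19.
Then OR with 0xF3912.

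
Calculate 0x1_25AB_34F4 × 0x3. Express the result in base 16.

Multiply each base-16 digit by 3, carrying:
  4×3 = 12 → write C
  F×3 = 45 → write D carry 2
  4×3+2 = 14 → write E
  3×3 = 9 → write 9
  B×3 = 33 → write 1 carry 2
  A×3+2 = 32 → write 0 carry 2
  5×3+2 = 17 → write 1 carry 1
  2×3+1 = 7 → write 7
  1×3 = 3 → write 3

0x371019EDC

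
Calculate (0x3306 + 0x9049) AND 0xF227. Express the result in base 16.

0xC207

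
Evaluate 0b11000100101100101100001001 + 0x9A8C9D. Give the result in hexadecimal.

0x3AD57A6

0b11000100101100101100001001 = 0x312CB09 in hexadecimal.
Add column by column in base 16, right to left:
  9+D = 6 carry 1
  0+9+1 = A
  B+C = 7 carry 1
  C+8+1 = 5 carry 1
  2+A+1 = D
  1+9 = A
  3+0 = 3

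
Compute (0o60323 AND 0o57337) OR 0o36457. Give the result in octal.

0o76777

0o60323 AND 0o57337 = 0o40323.
Then OR with 0o36457.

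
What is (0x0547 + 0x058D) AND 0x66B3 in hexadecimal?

Add column by column in base 16, right to left:
  7+D = 4 carry 1
  4+8+1 = D
  5+5 = A
Sum = 0xAD4; now AND with 0x66B3:
  0&6=0, A&6=2, D&B=9, 4&3=0

0x290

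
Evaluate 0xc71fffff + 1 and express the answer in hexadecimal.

0xc7200000

The trailing 5 digits are F (max in base 16), so adding 1 cascades: they roll to 0 and the next digit up increments.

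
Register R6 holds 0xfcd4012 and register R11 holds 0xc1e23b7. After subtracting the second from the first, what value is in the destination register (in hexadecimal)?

0x3af1c5b

Subtract column by column in base 16:
  2-7 → b (borrow)
  1-b-1 → 5 (borrow)
  0-3-1 → c (borrow)
  4-2-1 → 1
  d-e → f (borrow)
  c-1-1 → a
  f-c → 3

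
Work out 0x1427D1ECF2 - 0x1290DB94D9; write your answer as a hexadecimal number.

Subtract column by column in base 16:
  2-9 → 9 (borrow)
  F-D-1 → 1
  C-4 → 8
  E-9 → 5
  1-B → 6 (borrow)
  D-D-1 → F (borrow)
  7-0-1 → 6
  2-9 → 9 (borrow)
  4-2-1 → 1
  1-1 → 0

0x196F65819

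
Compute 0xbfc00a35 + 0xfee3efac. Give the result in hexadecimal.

0x1bea3f9e1

Add column by column in base 16, right to left:
  5+c = 1 carry 1
  3+a+1 = e
  a+f = 9 carry 1
  0+e+1 = f
  0+3 = 3
  c+e = a carry 1
  f+e+1 = e carry 1
  b+f+1 = b carry 1
  final carry 1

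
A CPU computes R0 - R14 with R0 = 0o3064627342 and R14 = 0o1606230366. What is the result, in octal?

0o1256376754

Subtract column by column in base 8:
  2-6 → 4 (borrow)
  4-6-1 → 5 (borrow)
  3-3-1 → 7 (borrow)
  7-0-1 → 6
  2-3 → 7 (borrow)
  6-2-1 → 3
  4-6 → 6 (borrow)
  6-0-1 → 5
  0-6 → 2 (borrow)
  3-1-1 → 1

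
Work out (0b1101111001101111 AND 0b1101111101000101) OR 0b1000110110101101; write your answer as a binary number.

0b1101111111101101

0b1101111001101111 AND 0b1101111101000101 = 0b1101111001000101.
Then OR with 0b1000110110101101.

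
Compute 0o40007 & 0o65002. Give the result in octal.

0o40002

AND each oct digit independently (no carries):
  4&6=4, 0&5=0, 0&0=0, 0&0=0, 7&2=2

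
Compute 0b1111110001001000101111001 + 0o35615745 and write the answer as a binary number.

0b10011011111010110101011110

0o35615745 = 0b11101110001101111100101 in binary.
Add column by column in base 2, right to left:
  1+1 = 0 carry 1
  0+0+1 = 1
  0+1 = 1
  1+0 = 1
  1+0 = 1
  1+1 = 0 carry 1
  1+1+1 = 1 carry 1
  0+1+1 = 0 carry 1
  1+1+1 = 1 carry 1
  0+1+1 = 0 carry 1
  0+0+1 = 1
  0+1 = 1
  1+1 = 0 carry 1
  0+0+1 = 1
  0+0 = 0
  1+0 = 1
  0+1 = 1
  0+1 = 1
  0+1 = 1
  1+0 = 1
  1+1 = 0 carry 1
  1+1+1 = 1 carry 1
  1+1+1 = 1 carry 1
  1+0+1 = 0 carry 1
  1+0+1 = 0 carry 1
  final carry 1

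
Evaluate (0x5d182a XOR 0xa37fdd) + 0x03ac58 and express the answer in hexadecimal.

0x102144f

First 0x5d182a XOR 0xa37fdd = 0xfe67f7.
Add column by column in base 16, right to left:
  7+8 = f
  f+5 = 4 carry 1
  7+c+1 = 4 carry 1
  6+a+1 = 1 carry 1
  e+3+1 = 2 carry 1
  f+0+1 = 0 carry 1
  final carry 1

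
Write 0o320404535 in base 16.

0x342095D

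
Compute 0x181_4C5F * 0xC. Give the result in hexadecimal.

0x120F9474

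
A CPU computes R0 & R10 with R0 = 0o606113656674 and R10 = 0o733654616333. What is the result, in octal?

0o602010616230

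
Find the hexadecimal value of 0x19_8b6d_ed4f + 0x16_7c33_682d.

0x3007a1557c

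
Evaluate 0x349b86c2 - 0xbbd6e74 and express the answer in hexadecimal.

Subtract column by column in base 16:
  2-4 → e (borrow)
  c-7-1 → 4
  6-e → 8 (borrow)
  8-6-1 → 1
  b-d → e (borrow)
  9-b-1 → d (borrow)
  4-b-1 → 8 (borrow)
  3-0-1 → 2

0x28de184e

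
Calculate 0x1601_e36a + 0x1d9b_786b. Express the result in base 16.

0x339d5bd5

Add column by column in base 16, right to left:
  a+b = 5 carry 1
  6+6+1 = d
  3+8 = b
  e+7 = 5 carry 1
  1+b+1 = d
  0+9 = 9
  6+d = 3 carry 1
  1+1+1 = 3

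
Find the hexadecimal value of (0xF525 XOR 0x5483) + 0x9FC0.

0x14166

First 0xF525 XOR 0x5483 = 0xA1A6.
Add column by column in base 16, right to left:
  6+0 = 6
  A+C = 6 carry 1
  1+F+1 = 1 carry 1
  A+9+1 = 4 carry 1
  final carry 1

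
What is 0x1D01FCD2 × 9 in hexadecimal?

0x10511E362

Multiply each base-16 digit by 9, carrying:
  2×9 = 18 → write 2 carry 1
  D×9+1 = 118 → write 6 carry 7
  C×9+7 = 115 → write 3 carry 7
  F×9+7 = 142 → write E carry 8
  1×9+8 = 17 → write 1 carry 1
  0×9+1 = 1 → write 1
  D×9 = 117 → write 5 carry 7
  1×9+7 = 16 → write 0 carry 1
  remaining carry: 1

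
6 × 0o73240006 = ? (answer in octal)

0o543700044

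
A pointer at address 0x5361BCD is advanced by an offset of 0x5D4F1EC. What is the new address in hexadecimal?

0xB0B0DB9

Add column by column in base 16, right to left:
  D+C = 9 carry 1
  C+E+1 = B carry 1
  B+1+1 = D
  1+F = 0 carry 1
  6+4+1 = B
  3+D = 0 carry 1
  5+5+1 = B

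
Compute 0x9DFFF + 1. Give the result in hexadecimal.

0x9E000

The trailing 3 digits are F (max in base 16), so adding 1 cascades: they roll to 0 and the next digit up increments.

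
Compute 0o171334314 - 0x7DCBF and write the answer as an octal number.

0x7DCBF = 0o1756277 in octal.
Subtract column by column in base 8:
  4-7 → 5 (borrow)
  1-7-1 → 1 (borrow)
  3-2-1 → 0
  4-6 → 6 (borrow)
  3-5-1 → 5 (borrow)
  3-7-1 → 3 (borrow)
  1-1-1 → 7 (borrow)
  7-0-1 → 6
  1-0 → 1

0o167356015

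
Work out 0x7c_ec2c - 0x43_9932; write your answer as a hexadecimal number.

0x3952fa

Subtract column by column in base 16:
  c-2 → a
  2-3 → f (borrow)
  c-9-1 → 2
  e-9 → 5
  c-3 → 9
  7-4 → 3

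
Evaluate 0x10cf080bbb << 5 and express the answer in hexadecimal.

0x219e1017760

5 bits is not a whole number of base-16 digits; in binary: 1000011001111000010000000101110111011 << 5 = 100001100111100001000000010111011101100000.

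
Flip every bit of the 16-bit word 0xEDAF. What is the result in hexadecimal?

Each hex digit d becomes F−d:
  E→1, D→2, A→5, F→0

0x1250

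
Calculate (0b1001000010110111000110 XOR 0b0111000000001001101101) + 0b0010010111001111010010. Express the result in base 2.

0b10000011010001101111101

First 0b1001000010110111000110 XOR 0b0111000000001001101101 = 0b1110000010111110101011.
Add column by column in base 2, right to left:
  1+0 = 1
  1+1 = 0 carry 1
  0+0+1 = 1
  1+0 = 1
  0+1 = 1
  1+0 = 1
  0+1 = 1
  1+1 = 0 carry 1
  1+1+1 = 1 carry 1
  1+1+1 = 1 carry 1
  1+0+1 = 0 carry 1
  1+0+1 = 0 carry 1
  0+1+1 = 0 carry 1
  1+1+1 = 1 carry 1
  0+1+1 = 0 carry 1
  0+0+1 = 1
  0+1 = 1
  0+0 = 0
  0+0 = 0
  1+1 = 0 carry 1
  1+0+1 = 0 carry 1
  1+0+1 = 0 carry 1
  final carry 1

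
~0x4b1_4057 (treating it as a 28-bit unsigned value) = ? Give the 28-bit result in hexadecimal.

0xb4ebfa8

Each hex digit d becomes f−d:
  4→b, b→4, 1→e, 4→b, 0→f, 5→a, 7→8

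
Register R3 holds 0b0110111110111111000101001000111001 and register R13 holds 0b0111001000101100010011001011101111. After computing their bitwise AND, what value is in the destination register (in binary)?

0b0110001000101100000001001000101001

AND bit by bit (1 only where both bits are 1):
  0110111110111111000101001000111001
& 0111001000101100010011001011101111
= 0110001000101100000001001000101001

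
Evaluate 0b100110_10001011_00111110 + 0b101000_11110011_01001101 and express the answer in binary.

0b10011110111111010001011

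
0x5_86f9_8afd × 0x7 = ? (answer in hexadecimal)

Multiply each base-16 digit by 7, carrying:
  d×7 = 91 → write b carry 5
  f×7+5 = 110 → write e carry 6
  a×7+6 = 76 → write c carry 4
  8×7+4 = 60 → write c carry 3
  9×7+3 = 66 → write 2 carry 4
  f×7+4 = 109 → write d carry 6
  6×7+6 = 48 → write 0 carry 3
  8×7+3 = 59 → write b carry 3
  5×7+3 = 38 → write 6 carry 2
  remaining carry: 2

0x26b0d2cceb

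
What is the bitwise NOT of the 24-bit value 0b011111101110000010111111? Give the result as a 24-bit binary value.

0b100000010001111101000000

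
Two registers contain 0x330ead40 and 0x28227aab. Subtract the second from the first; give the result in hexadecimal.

0xaec3295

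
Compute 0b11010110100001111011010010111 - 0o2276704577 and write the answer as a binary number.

0b111110101010110110100011000

0o2276704577 = 0b10010111110111000100101111111 in binary.
Subtract column by column in base 2:
  1-1 → 0
  1-1 → 0
  1-1 → 0
  0-1 → 1 (borrow)
  1-1-1 → 1 (borrow)
  0-1-1 → 0 (borrow)
  0-1-1 → 0 (borrow)
  1-0-1 → 0
  0-1 → 1 (borrow)
  1-0-1 → 0
  1-0 → 1
  0-1 → 1 (borrow)
  1-0-1 → 0
  1-0 → 1
  1-0 → 1
  1-1 → 0
  0-1 → 1 (borrow)
  0-1-1 → 0 (borrow)
  0-0-1 → 1 (borrow)
  0-1-1 → 0 (borrow)
  1-1-1 → 1 (borrow)
  0-1-1 → 0 (borrow)
  1-1-1 → 1 (borrow)
  1-1-1 → 1 (borrow)
  0-0-1 → 1 (borrow)
  1-1-1 → 1 (borrow)
  0-0-1 → 1 (borrow)
  1-0-1 → 0
  1-1 → 0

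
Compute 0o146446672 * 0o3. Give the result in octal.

0o463564456

Multiply each base-8 digit by 3, carrying:
  2×3 = 6 → write 6
  7×3 = 21 → write 5 carry 2
  6×3+2 = 20 → write 4 carry 2
  6×3+2 = 20 → write 4 carry 2
  4×3+2 = 14 → write 6 carry 1
  4×3+1 = 13 → write 5 carry 1
  6×3+1 = 19 → write 3 carry 2
  4×3+2 = 14 → write 6 carry 1
  1×3+1 = 4 → write 4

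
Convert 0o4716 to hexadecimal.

0x9CE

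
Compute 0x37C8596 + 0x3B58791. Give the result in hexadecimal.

0x7320D27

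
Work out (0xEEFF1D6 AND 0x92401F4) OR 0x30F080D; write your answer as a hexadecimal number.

0xB2F09DD

0xEEFF1D6 AND 0x92401F4 = 0x82401D4.
Then OR with 0x30F080D.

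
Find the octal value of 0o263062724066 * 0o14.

Multiply each base-8 digit by 12, carrying:
  6×12 = 72 → write 0 carry 9
  6×12+9 = 81 → write 1 carry 10
  0×12+10 = 10 → write 2 carry 1
  4×12+1 = 49 → write 1 carry 6
  2×12+6 = 30 → write 6 carry 3
  7×12+3 = 87 → write 7 carry 10
  2×12+10 = 34 → write 2 carry 4
  6×12+4 = 76 → write 4 carry 9
  0×12+9 = 9 → write 1 carry 1
  3×12+1 = 37 → write 5 carry 4
  6×12+4 = 76 → write 4 carry 9
  2×12+9 = 33 → write 1 carry 4
  remaining carry: 4

0o4145142761210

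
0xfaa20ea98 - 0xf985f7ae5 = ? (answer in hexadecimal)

0x11c16fb3

Subtract column by column in base 16:
  8-5 → 3
  9-e → b (borrow)
  a-a-1 → f (borrow)
  e-7-1 → 6
  0-f → 1 (borrow)
  2-5-1 → c (borrow)
  a-8-1 → 1
  a-9 → 1
  f-f → 0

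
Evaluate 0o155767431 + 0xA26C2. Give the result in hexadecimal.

0o155767431 = 0x1B7EF19 in hexadecimal.
Add column by column in base 16, right to left:
  9+2 = B
  1+C = D
  F+6 = 5 carry 1
  E+2+1 = 1 carry 1
  7+A+1 = 2 carry 1
  B+0+1 = C
  1+0 = 1

0x1C215DB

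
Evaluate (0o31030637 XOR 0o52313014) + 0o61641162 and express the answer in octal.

0o145165005

First 0o31030637 XOR 0o52313014 = 0o63323623.
Add column by column in base 8, right to left:
  3+2 = 5
  2+6 = 0 carry 1
  6+1+1 = 0 carry 1
  3+1+1 = 5
  2+4 = 6
  3+6 = 1 carry 1
  3+1+1 = 5
  6+6 = 4 carry 1
  final carry 1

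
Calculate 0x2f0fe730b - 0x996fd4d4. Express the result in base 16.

Subtract column by column in base 16:
  b-4 → 7
  0-d → 3 (borrow)
  3-4-1 → e (borrow)
  7-d-1 → 9 (borrow)
  e-f-1 → e (borrow)
  f-6-1 → 8
  0-9 → 7 (borrow)
  f-9-1 → 5
  2-0 → 2

0x2578e9e37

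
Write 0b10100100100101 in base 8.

Group the bits in threes: 010 100 100 100 101 → 24445.

0o24445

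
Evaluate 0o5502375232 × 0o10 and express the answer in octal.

0o55023752320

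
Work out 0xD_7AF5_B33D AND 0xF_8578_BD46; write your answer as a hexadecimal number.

AND each hex digit independently (no carries):
  D&F=D, 7&8=0, A&5=0, F&7=7, 5&8=0, B&B=B, 3&D=1, 3&4=0, D&6=4

0xD0070B104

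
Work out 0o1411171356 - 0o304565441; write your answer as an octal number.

0o1104403715

Subtract column by column in base 8:
  6-1 → 5
  5-4 → 1
  3-4 → 7 (borrow)
  1-5-1 → 3 (borrow)
  7-6-1 → 0
  1-5 → 4 (borrow)
  1-4-1 → 4 (borrow)
  1-0-1 → 0
  4-3 → 1
  1-0 → 1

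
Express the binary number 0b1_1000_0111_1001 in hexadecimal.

Group the bits into nibbles: 0001 1000 0111 1001 → 1879.

0x1879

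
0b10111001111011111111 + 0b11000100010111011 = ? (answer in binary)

0b11010010011110111010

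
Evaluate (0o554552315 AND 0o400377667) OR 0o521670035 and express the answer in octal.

0o554552315 AND 0o400377667 = 0o400152205.
Then OR with 0o521670035.

0o521772235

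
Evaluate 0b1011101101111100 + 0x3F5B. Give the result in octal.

0o175327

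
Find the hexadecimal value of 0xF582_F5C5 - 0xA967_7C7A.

Subtract column by column in base 16:
  5-A → B (borrow)
  C-7-1 → 4
  5-C → 9 (borrow)
  F-7-1 → 7
  2-7 → B (borrow)
  8-6-1 → 1
  5-9 → C (borrow)
  F-A-1 → 4

0x4C1B794B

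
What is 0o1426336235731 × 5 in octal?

Multiply each base-8 digit by 5, carrying:
  1×5 = 5 → write 5
  3×5 = 15 → write 7 carry 1
  7×5+1 = 36 → write 4 carry 4
  5×5+4 = 29 → write 5 carry 3
  3×5+3 = 18 → write 2 carry 2
  2×5+2 = 12 → write 4 carry 1
  6×5+1 = 31 → write 7 carry 3
  3×5+3 = 18 → write 2 carry 2
  3×5+2 = 17 → write 1 carry 2
  6×5+2 = 32 → write 0 carry 4
  2×5+4 = 14 → write 6 carry 1
  4×5+1 = 21 → write 5 carry 2
  1×5+2 = 7 → write 7

0o7560127425475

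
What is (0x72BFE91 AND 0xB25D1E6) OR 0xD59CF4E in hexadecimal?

0x72BFE91 AND 0xB25D1E6 = 0x321D080.
Then OR with 0xD59CF4E.

0xF79DFCE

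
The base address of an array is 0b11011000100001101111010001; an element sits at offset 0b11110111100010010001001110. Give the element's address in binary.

Add column by column in base 2, right to left:
  1+0 = 1
  0+1 = 1
  0+1 = 1
  0+1 = 1
  1+0 = 1
  0+0 = 0
  1+1 = 0 carry 1
  1+0+1 = 0 carry 1
  1+0+1 = 0 carry 1
  1+0+1 = 0 carry 1
  0+1+1 = 0 carry 1
  1+0+1 = 0 carry 1
  1+0+1 = 0 carry 1
  0+1+1 = 0 carry 1
  0+0+1 = 1
  0+0 = 0
  0+0 = 0
  1+1 = 0 carry 1
  0+1+1 = 0 carry 1
  0+1+1 = 0 carry 1
  0+1+1 = 0 carry 1
  1+0+1 = 0 carry 1
  1+1+1 = 1 carry 1
  0+1+1 = 0 carry 1
  1+1+1 = 1 carry 1
  1+1+1 = 1 carry 1
  final carry 1

0b111010000000100000000011111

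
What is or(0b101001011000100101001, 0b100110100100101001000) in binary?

0b101111111100101101001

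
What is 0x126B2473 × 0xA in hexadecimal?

0xB82F6C7E

Multiply each base-16 digit by 10, carrying:
  3×10 = 30 → write E carry 1
  7×10+1 = 71 → write 7 carry 4
  4×10+4 = 44 → write C carry 2
  2×10+2 = 22 → write 6 carry 1
  B×10+1 = 111 → write F carry 6
  6×10+6 = 66 → write 2 carry 4
  2×10+4 = 24 → write 8 carry 1
  1×10+1 = 11 → write B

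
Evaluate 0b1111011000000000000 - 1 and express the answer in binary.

The trailing 12 digits are 0, so subtracting 1 borrows through: they become 1 and the next digit up decrements.

0b1111010111111111111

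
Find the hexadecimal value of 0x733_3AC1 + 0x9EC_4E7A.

0x111F893B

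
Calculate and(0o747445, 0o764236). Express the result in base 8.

0o744004

AND each oct digit independently (no carries):
  7&7=7, 4&6=4, 7&4=4, 4&2=0, 4&3=0, 5&6=4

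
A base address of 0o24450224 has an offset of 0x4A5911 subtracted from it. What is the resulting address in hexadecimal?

0o24450224 = 0x525094 in hexadecimal.
Subtract column by column in base 16:
  4-1 → 3
  9-1 → 8
  0-9 → 7 (borrow)
  5-5-1 → F (borrow)
  2-A-1 → 7 (borrow)
  5-4-1 → 0

0x7F783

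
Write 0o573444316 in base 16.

Each octal digit is 3 bits: 5=101 7=111 3=011 4=100 4=100 4=100 3=011 1=001 6=110.
Group the bits into nibbles: 0101 1110 1110 0100 1000 1100 1110 → 5ee48ce.

0x5ee48ce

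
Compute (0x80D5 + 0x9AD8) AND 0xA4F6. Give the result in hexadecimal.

0xA4

Add column by column in base 16, right to left:
  5+8 = D
  D+D = A carry 1
  0+A+1 = B
  8+9 = 1 carry 1
  final carry 1
Sum = 0x11BAD; now AND with 0xA4F6:
  1&0=0, 1&A=0, B&4=0, A&F=A, D&6=4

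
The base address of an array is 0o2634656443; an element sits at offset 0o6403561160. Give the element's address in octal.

0o11240437623

Add column by column in base 8, right to left:
  3+0 = 3
  4+6 = 2 carry 1
  4+1+1 = 6
  6+1 = 7
  5+6 = 3 carry 1
  6+5+1 = 4 carry 1
  4+3+1 = 0 carry 1
  3+0+1 = 4
  6+4 = 2 carry 1
  2+6+1 = 1 carry 1
  final carry 1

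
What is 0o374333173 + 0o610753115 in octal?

0o1205306310

Add column by column in base 8, right to left:
  3+5 = 0 carry 1
  7+1+1 = 1 carry 1
  1+1+1 = 3
  3+3 = 6
  3+5 = 0 carry 1
  3+7+1 = 3 carry 1
  4+0+1 = 5
  7+1 = 0 carry 1
  3+6+1 = 2 carry 1
  final carry 1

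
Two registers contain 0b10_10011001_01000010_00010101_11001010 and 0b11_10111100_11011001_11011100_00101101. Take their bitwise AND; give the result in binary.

AND bit by bit (1 only where both bits are 1):
  1010011001010000100001010111001010
& 1110111100110110011101110000101101
= 1010011000010000000001010000001000

0b1010011000010000000001010000001000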